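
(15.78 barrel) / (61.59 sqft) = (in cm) 1 barrel = 0.15898729 m^3, so 15.78 barrel = 15.78 * 0.15898729 = 2.5088195 m^3. 1 sqft = 0.09290304 m^2, so 61.59 sqft = 61.59 * 0.09290304 = 5.7218982 m^2. Combine: 2.5088195 m^3 / 5.7218982 m^2 = 0.4384593 m. 1 cm = 0.01 m, so 0.4384593 m = 0.4384593 / 0.01 = 43.84593 cm ≈ 43.85 cm (4 s.f.). Final answer: 43.85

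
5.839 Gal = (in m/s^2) 0.05839. Check: 1 Gal = 0.01 m/s^2, so 5.839 Gal = 5.839 * 0.01 = 0.05839 m/s^2. Result: 0.05839 m/s^2.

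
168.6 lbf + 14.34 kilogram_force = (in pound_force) 200.2. Check: 1 lbf = 4.4482216 N, so 168.6 lbf = 168.6 * 4.4482216 = 749.97016 N. 1 kilogram_force = 9.80665 N, so 14.34 kilogram_force = 14.34 * 9.80665 = 140.62736 N. Sum: 749.97016 + 140.62736 = 890.59753 N. 1 pound_force = 4.4482216 N, so 890.59753 N = 890.59753 / 4.4482216 = 200.21429 pound_force ≈ 200.2 pound_force (4 s.f.).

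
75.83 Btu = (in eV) 4.994e+23. Check: 1 Btu = 1055.0559 J, so 75.83 Btu = 75.83 * 1055.0559 = 80004.885 J. 1 eV = 1.6021766e-19 J, so 80004.885 J = 80004.885 / 1.6021766e-19 = 4.9935122e+23 eV ≈ 4.994e+23 eV (4 s.f.).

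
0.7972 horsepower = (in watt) 1 horsepower = 745.69987 W, so 0.7972 horsepower = 0.7972 * 745.69987 = 594.47194 W. 594.47194 W = 594.47194 watt ≈ 594.5 watt (4 s.f.). Final answer: 594.5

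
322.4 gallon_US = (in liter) 1 gallon_US = 0.0037854118 m^3, so 322.4 gallon_US = 322.4 * 0.0037854118 = 1.2204168 m^3. 1 liter = 0.001 m^3, so 1.2204168 m^3 = 1.2204168 / 0.001 = 1220.4168 liter ≈ 1220 liter (4 s.f.). Final answer: 1220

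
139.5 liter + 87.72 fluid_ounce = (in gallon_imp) 31.26. Check: 1 liter = 0.001 m^3, so 139.5 liter = 139.5 * 0.001 = 0.1395 m^3. 1 fluid_ounce = 2.957353e-05 m^3, so 87.72 fluid_ounce = 87.72 * 2.957353e-05 = 0.00259419 m^3. Sum: 0.1395 + 0.00259419 = 0.14209419 m^3. 1 gallon_imp = 0.00454609 m^3, so 0.14209419 m^3 = 0.14209419 / 0.00454609 = 31.256352 gallon_imp ≈ 31.26 gallon_imp (4 s.f.).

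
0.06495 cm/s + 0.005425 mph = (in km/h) 1 cm/s = 0.01 m/s, so 0.06495 cm/s = 0.06495 * 0.01 = 0.0006495 m/s. 1 mph = 0.44704 m/s, so 0.005425 mph = 0.005425 * 0.44704 = 0.002425192 m/s. Sum: 0.0006495 + 0.002425192 = 0.003074692 m/s. 1 km/h = 0.27777778 m/s, so 0.003074692 m/s = 0.003074692 / 0.27777778 = 0.011068891 km/h ≈ 0.01107 km/h (4 s.f.). Final answer: 0.01107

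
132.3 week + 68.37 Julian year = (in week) 3700. Check: 1 week = 604800 s, so 132.3 week = 132.3 * 604800 = 80015040 s. 1 Julian year = 31557600 s, so 68.37 Julian year = 68.37 * 31557600 = 2.1575931e+09 s. Sum: 80015040 + 2.1575931e+09 = 2.2376082e+09 s. 1 week = 604800 s, so 2.2376082e+09 s = 2.2376082e+09 / 604800 = 3699.7489 week ≈ 3700 week (4 s.f.).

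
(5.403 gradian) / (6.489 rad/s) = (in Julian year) 1 gradian = 0.015707963 rad, so 5.403 gradian = 5.403 * 0.015707963 = 0.084870126 rad. 6.489 rad/s is already in rad/s. Combine: 0.084870126 rad / 6.489 rad/s = 0.013079076 s. 1 Julian year = 31557600 s, so 0.013079076 s = 0.013079076 / 31557600 = 4.1445092e-10 Julian year ≈ 4.145e-10 Julian year (4 s.f.). Final answer: 4.145e-10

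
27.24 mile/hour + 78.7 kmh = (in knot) 1 mile/hour = 0.44704 m/s, so 27.24 mile/hour = 27.24 * 0.44704 = 12.17737 m/s. 1 kmh = 0.27777778 m/s, so 78.7 kmh = 78.7 * 0.27777778 = 21.861111 m/s. Sum: 12.17737 + 21.861111 = 34.038481 m/s. 1 knot = 0.51444444 m/s, so 34.038481 m/s = 34.038481 / 0.51444444 = 66.165513 knot ≈ 66.17 knot (4 s.f.). Final answer: 66.17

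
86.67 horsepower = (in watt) 1 horsepower = 745.69987 W, so 86.67 horsepower = 86.67 * 745.69987 = 64629.808 W. 64629.808 W = 64629.808 watt ≈ 6.463e+04 watt (4 s.f.). Final answer: 6.463e+04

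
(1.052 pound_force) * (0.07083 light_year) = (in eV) 1 pound_force = 4.4482216 N, so 1.052 pound_force = 1.052 * 4.4482216 = 4.6795291 N. 1 light_year = 9.4607305e+15 m, so 0.07083 light_year = 0.07083 * 9.4607305e+15 = 6.7010354e+14 m. Combine: 4.6795291 N * 6.7010354e+14 m = 3.135769e+15 J. 1 eV = 1.6021766e-19 J, so 3.135769e+15 J = 3.135769e+15 / 1.6021766e-19 = 1.9571931e+34 eV ≈ 1.957e+34 eV (4 s.f.). Final answer: 1.957e+34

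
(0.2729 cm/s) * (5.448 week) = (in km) 8.992. Check: 1 cm/s = 0.01 m/s, so 0.2729 cm/s = 0.2729 * 0.01 = 0.002729 m/s. 1 week = 604800 s, so 5.448 week = 5.448 * 604800 = 3294950.4 s. Combine: 0.002729 m/s * 3294950.4 s = 8991.9196 m. 1 km = 1000 m, so 8991.9196 m = 8991.9196 / 1000 = 8.9919196 km ≈ 8.992 km (4 s.f.).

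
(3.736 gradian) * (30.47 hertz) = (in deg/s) 1 gradian = 0.015707963 rad, so 3.736 gradian = 3.736 * 0.015707963 = 0.058684951 rad. 30.47 hertz = 30.47 Hz. Combine: 0.058684951 rad * 30.47 Hz = 1.7881304 rad/s. 1 deg/s = 0.017453293 rad/s, so 1.7881304 rad/s = 1.7881304 / 0.017453293 = 102.45233 deg/s ≈ 102.5 deg/s (4 s.f.). Final answer: 102.5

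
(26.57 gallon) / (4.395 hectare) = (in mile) 1 gallon = 0.0037854118 m^3, so 26.57 gallon = 26.57 * 0.0037854118 = 0.10057839 m^3. 1 hectare = 10000 m^2, so 4.395 hectare = 4.395 * 10000 = 43950 m^2. Combine: 0.10057839 m^3 / 43950 m^2 = 2.2884731e-06 m. 1 mile = 1609.344 m, so 2.2884731e-06 m = 2.2884731e-06 / 1609.344 = 1.4219912e-09 mile ≈ 1.422e-09 mile (4 s.f.). Final answer: 1.422e-09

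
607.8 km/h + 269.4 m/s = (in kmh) 1578. Check: 1 km/h = 0.27777778 m/s, so 607.8 km/h = 607.8 * 0.27777778 = 168.83333 m/s. 269.4 m/s is already in m/s. Sum: 168.83333 + 269.4 = 438.23333 m/s. 1 kmh = 0.27777778 m/s, so 438.23333 m/s = 438.23333 / 0.27777778 = 1577.64 kmh ≈ 1578 kmh (4 s.f.).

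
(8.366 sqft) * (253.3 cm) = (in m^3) 1 sqft = 0.09290304 m^2, so 8.366 sqft = 8.366 * 0.09290304 = 0.77722683 m^2. 1 cm = 0.01 m, so 253.3 cm = 253.3 * 0.01 = 2.533 m. Combine: 0.77722683 m^2 * 2.533 m = 1.9687156 m^3. Result: 1.9687156 m^3 ≈ 1.969 m^3 (4 s.f.). Final answer: 1.969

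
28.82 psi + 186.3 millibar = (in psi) 31.52. Check: 1 psi = 6894.7573 Pa, so 28.82 psi = 28.82 * 6894.7573 = 198706.91 Pa. 1 millibar = 100 Pa, so 186.3 millibar = 186.3 * 100 = 18630 Pa. Sum: 198706.91 + 18630 = 217336.91 Pa. 1 psi = 6894.7573 Pa, so 217336.91 Pa = 217336.91 / 6894.7573 = 31.522053 psi ≈ 31.52 psi (4 s.f.).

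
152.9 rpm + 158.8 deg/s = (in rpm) 1 rpm = 0.10471976 rad/s, so 152.9 rpm = 152.9 * 0.10471976 = 16.011651 rad/s. 1 deg/s = 0.017453293 rad/s, so 158.8 deg/s = 158.8 * 0.017453293 = 2.7715829 rad/s. Sum: 16.011651 + 2.7715829 = 18.783233 rad/s. 1 rpm = 0.10471976 rad/s, so 18.783233 rad/s = 18.783233 / 0.10471976 = 179.36667 rpm ≈ 179.4 rpm (4 s.f.). Final answer: 179.4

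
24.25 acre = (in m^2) 1 acre = 4046.8564 m^2, so 24.25 acre = 24.25 * 4046.8564 = 98136.268 m^2. Result: 98136.268 m^2 ≈ 9.814e+04 m^2 (4 s.f.). Final answer: 9.814e+04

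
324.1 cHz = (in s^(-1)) 3.241. Check: 1 cHz = 0.01 Hz, so 324.1 cHz = 324.1 * 0.01 = 3.241 Hz. 3.241 Hz = 3.241 s^(-1).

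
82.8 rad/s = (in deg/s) 1 deg/s = 0.017453293 rad/s, so 82.8 rad/s = 82.8 / 0.017453293 = 4744.0905 deg/s ≈ 4744 deg/s (4 s.f.). Final answer: 4744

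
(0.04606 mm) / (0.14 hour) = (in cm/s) 9.139e-06. Check: 1 mm = 0.001 m, so 0.04606 mm = 0.04606 * 0.001 = 4.606e-05 m. 1 hour = 3600 s, so 0.14 hour = 0.14 * 3600 = 504 s. Combine: 4.606e-05 m / 504 s = 9.1388889e-08 m/s. 1 cm/s = 0.01 m/s, so 9.1388889e-08 m/s = 9.1388889e-08 / 0.01 = 9.1388889e-06 cm/s ≈ 9.139e-06 cm/s (4 s.f.).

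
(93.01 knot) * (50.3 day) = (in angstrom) 1 knot = 0.51444444 m/s, so 93.01 knot = 93.01 * 0.51444444 = 47.848478 m/s. 1 day = 86400 s, so 50.3 day = 50.3 * 86400 = 4345920 s. Combine: 47.848478 m/s * 4345920 s = 2.0794566e+08 m. 1 angstrom = 1e-10 m, so 2.0794566e+08 m = 2.0794566e+08 / 1e-10 = 2.0794566e+18 angstrom ≈ 2.079e+18 angstrom (4 s.f.). Final answer: 2.079e+18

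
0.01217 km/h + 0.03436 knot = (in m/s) 1 km/h = 0.27777778 m/s, so 0.01217 km/h = 0.01217 * 0.27777778 = 0.0033805556 m/s. 1 knot = 0.51444444 m/s, so 0.03436 knot = 0.03436 * 0.51444444 = 0.017676311 m/s. Sum: 0.0033805556 + 0.017676311 = 0.021056867 m/s. Result: 0.021056867 m/s ≈ 0.02106 m/s (4 s.f.). Final answer: 0.02106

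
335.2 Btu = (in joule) 3.537e+05. Check: 1 Btu = 1055.0559 J, so 335.2 Btu = 335.2 * 1055.0559 = 353654.72 J. 353654.72 J = 353654.72 joule ≈ 3.537e+05 joule (4 s.f.).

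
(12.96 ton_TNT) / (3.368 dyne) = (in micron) 1 ton_TNT = 4.184e+09 J, so 12.96 ton_TNT = 12.96 * 4.184e+09 = 5.422464e+10 J. 1 dyne = 1e-05 N, so 3.368 dyne = 3.368 * 1e-05 = 3.368e-05 N. Combine: 5.422464e+10 J / 3.368e-05 N = 1.6099952e+15 m. 1 micron = 1e-06 m, so 1.6099952e+15 m = 1.6099952e+15 / 1e-06 = 1.6099952e+21 micron ≈ 1.61e+21 micron (4 s.f.). Final answer: 1.61e+21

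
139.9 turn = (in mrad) 8.79e+05. Check: 1 turn = 6.2831853 rad, so 139.9 turn = 139.9 * 6.2831853 = 879.01762 rad. 1 mrad = 0.001 rad, so 879.01762 rad = 879.01762 / 0.001 = 879017.62 mrad ≈ 8.79e+05 mrad (4 s.f.).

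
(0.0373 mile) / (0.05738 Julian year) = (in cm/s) 1 mile = 1609.344 m, so 0.0373 mile = 0.0373 * 1609.344 = 60.028531 m. 1 Julian year = 31557600 s, so 0.05738 Julian year = 0.05738 * 31557600 = 1810775.1 s. Combine: 60.028531 m / 1810775.1 s = 3.3150738e-05 m/s. 1 cm/s = 0.01 m/s, so 3.3150738e-05 m/s = 3.3150738e-05 / 0.01 = 0.0033150738 cm/s ≈ 0.003315 cm/s (4 s.f.). Final answer: 0.003315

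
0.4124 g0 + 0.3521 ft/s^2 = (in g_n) 1 g0 = 9.80665 m/s^2, so 0.4124 g0 = 0.4124 * 9.80665 = 4.0442625 m/s^2. 1 ft/s^2 = 0.3048 m/s^2, so 0.3521 ft/s^2 = 0.3521 * 0.3048 = 0.10732008 m/s^2. Sum: 4.0442625 + 0.10732008 = 4.1515825 m/s^2. 1 g_n = 9.80665 m/s^2, so 4.1515825 m/s^2 = 4.1515825 / 9.80665 = 0.4233436 g_n ≈ 0.4233 g_n (4 s.f.). Final answer: 0.4233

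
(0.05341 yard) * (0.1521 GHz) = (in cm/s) 7.428e+08. Check: 1 yard = 0.9144 m, so 0.05341 yard = 0.05341 * 0.9144 = 0.048838104 m. 1 GHz = 1e+09 Hz, so 0.1521 GHz = 0.1521 * 1e+09 = 1.521e+08 Hz. Combine: 0.048838104 m * 1.521e+08 Hz = 7428275.6 m/s. 1 cm/s = 0.01 m/s, so 7428275.6 m/s = 7428275.6 / 0.01 = 7.4282756e+08 cm/s ≈ 7.428e+08 cm/s (4 s.f.).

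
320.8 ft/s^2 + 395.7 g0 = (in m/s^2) 1 ft/s^2 = 0.3048 m/s^2, so 320.8 ft/s^2 = 320.8 * 0.3048 = 97.77984 m/s^2. 1 g0 = 9.80665 m/s^2, so 395.7 g0 = 395.7 * 9.80665 = 3880.4914 m/s^2. Sum: 97.77984 + 3880.4914 = 3978.2712 m/s^2. Result: 3978.2712 m/s^2 ≈ 3978 m/s^2 (4 s.f.). Final answer: 3978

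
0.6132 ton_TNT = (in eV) 1 ton_TNT = 4.184e+09 J, so 0.6132 ton_TNT = 0.6132 * 4.184e+09 = 2.5656288e+09 J. 1 eV = 1.6021766e-19 J, so 2.5656288e+09 J = 2.5656288e+09 / 1.6021766e-19 = 1.6013395e+28 eV ≈ 1.601e+28 eV (4 s.f.). Final answer: 1.601e+28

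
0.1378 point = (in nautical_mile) 2.625e-08. Check: 1 point = 0.00035277778 m, so 0.1378 point = 0.1378 * 0.00035277778 = 4.8612778e-05 m. 1 nautical_mile = 1852 m, so 4.8612778e-05 m = 4.8612778e-05 / 1852 = 2.62488e-08 nautical_mile ≈ 2.625e-08 nautical_mile (4 s.f.).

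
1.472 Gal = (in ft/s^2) 0.04829. Check: 1 Gal = 0.01 m/s^2, so 1.472 Gal = 1.472 * 0.01 = 0.01472 m/s^2. 1 ft/s^2 = 0.3048 m/s^2, so 0.01472 m/s^2 = 0.01472 / 0.3048 = 0.048293963 ft/s^2 ≈ 0.04829 ft/s^2 (4 s.f.).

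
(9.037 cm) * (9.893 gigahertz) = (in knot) 1 cm = 0.01 m, so 9.037 cm = 9.037 * 0.01 = 0.09037 m. 1 gigahertz = 1e+09 Hz, so 9.893 gigahertz = 9.893 * 1e+09 = 9.893e+09 Hz. Combine: 0.09037 m * 9.893e+09 Hz = 8.9403041e+08 m/s. 1 knot = 0.51444444 m/s, so 8.9403041e+08 m/s = 8.9403041e+08 / 0.51444444 = 1.7378561e+09 knot ≈ 1.738e+09 knot (4 s.f.). Final answer: 1.738e+09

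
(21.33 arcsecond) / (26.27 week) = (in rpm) 6.215e-11. Check: 1 arcsecond = 4.8481368e-06 rad, so 21.33 arcsecond = 21.33 * 4.8481368e-06 = 0.00010341076 rad. 1 week = 604800 s, so 26.27 week = 26.27 * 604800 = 15888096 s. Combine: 0.00010341076 rad / 15888096 s = 6.5086942e-12 rad/s. 1 rpm = 0.10471976 rad/s, so 6.5086942e-12 rad/s = 6.5086942e-12 / 0.10471976 = 6.2153451e-11 rpm ≈ 6.215e-11 rpm (4 s.f.).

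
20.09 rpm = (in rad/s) 2.104. Check: 1 rpm = 0.10471976 rad/s, so 20.09 rpm = 20.09 * 0.10471976 = 2.1038199 rad/s. Result: 2.1038199 rad/s ≈ 2.104 rad/s (4 s.f.).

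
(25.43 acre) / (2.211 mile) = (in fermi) 2.892e+16. Check: 1 acre = 4046.8564 m^2, so 25.43 acre = 25.43 * 4046.8564 = 102911.56 m^2. 1 mile = 1609.344 m, so 2.211 mile = 2.211 * 1609.344 = 3558.2596 m. Combine: 102911.56 m^2 / 3558.2596 m = 28.921881 m. 1 fermi = 1e-15 m, so 28.921881 m = 28.921881 / 1e-15 = 2.8921881e+16 fermi ≈ 2.892e+16 fermi (4 s.f.).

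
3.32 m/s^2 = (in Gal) 332. Check: 1 Gal = 0.01 m/s^2, so 3.32 m/s^2 = 3.32 / 0.01 = 332 Gal.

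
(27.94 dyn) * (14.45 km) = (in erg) 4.037e+07. Check: 1 dyn = 1e-05 N, so 27.94 dyn = 27.94 * 1e-05 = 0.0002794 N. 1 km = 1000 m, so 14.45 km = 14.45 * 1000 = 14450 m. Combine: 0.0002794 N * 14450 m = 4.03733 J. 1 erg = 1e-07 J, so 4.03733 J = 4.03733 / 1e-07 = 40373300 erg ≈ 4.037e+07 erg (4 s.f.).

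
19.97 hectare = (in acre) 49.35. Check: 1 hectare = 10000 m^2, so 19.97 hectare = 19.97 * 10000 = 199700 m^2. 1 acre = 4046.8564 m^2, so 199700 m^2 = 199700 / 4046.8564 = 49.346945 acre ≈ 49.35 acre (4 s.f.).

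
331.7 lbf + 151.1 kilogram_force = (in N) 1 lbf = 4.4482216 N, so 331.7 lbf = 331.7 * 4.4482216 = 1475.4751 N. 1 kilogram_force = 9.80665 N, so 151.1 kilogram_force = 151.1 * 9.80665 = 1481.7848 N. Sum: 1475.4751 + 1481.7848 = 2957.2599 N. Result: 2957.2599 N ≈ 2957 N (4 s.f.). Final answer: 2957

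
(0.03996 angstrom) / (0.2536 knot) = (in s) 3.063e-11. Check: 1 angstrom = 1e-10 m, so 0.03996 angstrom = 0.03996 * 1e-10 = 3.996e-12 m. 1 knot = 0.51444444 m/s, so 0.2536 knot = 0.2536 * 0.51444444 = 0.13046311 m/s. Combine: 3.996e-12 m / 0.13046311 m/s = 3.0629348e-11 s. Result: 3.0629348e-11 s ≈ 3.063e-11 s (4 s.f.).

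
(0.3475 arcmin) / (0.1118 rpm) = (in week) 1.428e-08. Check: 1 arcmin = 0.00029088821 rad, so 0.3475 arcmin = 0.3475 * 0.00029088821 = 0.00010108365 rad. 1 rpm = 0.10471976 rad/s, so 0.1118 rpm = 0.1118 * 0.10471976 = 0.011707669 rad/s. Combine: 0.00010108365 rad / 0.011707669 rad/s = 0.0086339694 s. 1 week = 604800 s, so 0.0086339694 s = 0.0086339694 / 604800 = 1.4275743e-08 week ≈ 1.428e-08 week (4 s.f.).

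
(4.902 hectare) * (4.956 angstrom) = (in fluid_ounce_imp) 1 hectare = 10000 m^2, so 4.902 hectare = 4.902 * 10000 = 49020 m^2. 1 angstrom = 1e-10 m, so 4.956 angstrom = 4.956 * 1e-10 = 4.956e-10 m. Combine: 49020 m^2 * 4.956e-10 m = 2.4294312e-05 m^3. 1 fluid_ounce_imp = 2.8413063e-05 m^3, so 2.4294312e-05 m^3 = 2.4294312e-05 / 2.8413063e-05 = 0.85504025 fluid_ounce_imp ≈ 0.855 fluid_ounce_imp (4 s.f.). Final answer: 0.855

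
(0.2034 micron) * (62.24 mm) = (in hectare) 1 micron = 1e-06 m, so 0.2034 micron = 0.2034 * 1e-06 = 2.034e-07 m. 1 mm = 0.001 m, so 62.24 mm = 62.24 * 0.001 = 0.06224 m. Combine: 2.034e-07 m * 0.06224 m = 1.2659616e-08 m^2. 1 hectare = 10000 m^2, so 1.2659616e-08 m^2 = 1.2659616e-08 / 10000 = 1.2659616e-12 hectare ≈ 1.266e-12 hectare (4 s.f.). Final answer: 1.266e-12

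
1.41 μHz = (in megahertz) 1 μHz = 1e-06 Hz, so 1.41 μHz = 1.41 * 1e-06 = 1.41e-06 Hz. 1 megahertz = 1000000 Hz, so 1.41e-06 Hz = 1.41e-06 / 1000000 = 1.41e-12 megahertz. Final answer: 1.41e-12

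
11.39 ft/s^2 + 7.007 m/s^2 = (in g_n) 1.069. Check: 1 ft/s^2 = 0.3048 m/s^2, so 11.39 ft/s^2 = 11.39 * 0.3048 = 3.471672 m/s^2. 7.007 m/s^2 is already in m/s^2. Sum: 3.471672 + 7.007 = 10.478672 m/s^2. 1 g_n = 9.80665 m/s^2, so 10.478672 m/s^2 = 10.478672 / 9.80665 = 1.0685272 g_n ≈ 1.069 g_n (4 s.f.).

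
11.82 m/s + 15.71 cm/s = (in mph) 26.79. Check: 11.82 m/s is already in m/s. 1 cm/s = 0.01 m/s, so 15.71 cm/s = 15.71 * 0.01 = 0.1571 m/s. Sum: 11.82 + 0.1571 = 11.9771 m/s. 1 mph = 0.44704 m/s, so 11.9771 m/s = 11.9771 / 0.44704 = 26.79201 mph ≈ 26.79 mph (4 s.f.).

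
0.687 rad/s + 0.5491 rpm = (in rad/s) 0.687 rad/s is already in rad/s. 1 rpm = 0.10471976 rad/s, so 0.5491 rpm = 0.5491 * 0.10471976 = 0.057501618 rad/s. Sum: 0.687 + 0.057501618 = 0.74450162 rad/s. Result: 0.74450162 rad/s ≈ 0.7445 rad/s (4 s.f.). Final answer: 0.7445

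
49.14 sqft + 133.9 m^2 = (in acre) 0.03422. Check: 1 sqft = 0.09290304 m^2, so 49.14 sqft = 49.14 * 0.09290304 = 4.5652554 m^2. 133.9 m^2 is already in m^2. Sum: 4.5652554 + 133.9 = 138.46526 m^2. 1 acre = 4046.8564 m^2, so 138.46526 m^2 = 138.46526 / 4046.8564 = 0.03421551 acre ≈ 0.03422 acre (4 s.f.).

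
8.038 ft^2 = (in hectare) 7.468e-05. Check: 1 ft^2 = 0.09290304 m^2, so 8.038 ft^2 = 8.038 * 0.09290304 = 0.74675464 m^2. 1 hectare = 10000 m^2, so 0.74675464 m^2 = 0.74675464 / 10000 = 7.4675464e-05 hectare ≈ 7.468e-05 hectare (4 s.f.).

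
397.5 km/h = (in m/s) 110.4. Check: 1 km/h = 0.27777778 m/s, so 397.5 km/h = 397.5 * 0.27777778 = 110.41667 m/s. Result: 110.41667 m/s ≈ 110.4 m/s (4 s.f.).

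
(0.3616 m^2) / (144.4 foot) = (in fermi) 8.216e+12. Check: 0.3616 m^2 is already in m^2. 1 foot = 0.3048 m, so 144.4 foot = 144.4 * 0.3048 = 44.01312 m. Combine: 0.3616 m^2 / 44.01312 m = 0.008215732 m. 1 fermi = 1e-15 m, so 0.008215732 m = 0.008215732 / 1e-15 = 8.215732e+12 fermi ≈ 8.216e+12 fermi (4 s.f.).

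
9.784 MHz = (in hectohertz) 9.784e+04. Check: 1 MHz = 1000000 Hz, so 9.784 MHz = 9.784 * 1000000 = 9784000 Hz. 1 hectohertz = 100 Hz, so 9784000 Hz = 9784000 / 100 = 97840 hectohertz ≈ 9.784e+04 hectohertz (4 s.f.).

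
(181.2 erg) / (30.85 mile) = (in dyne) 1 erg = 1e-07 J, so 181.2 erg = 181.2 * 1e-07 = 1.812e-05 J. 1 mile = 1609.344 m, so 30.85 mile = 30.85 * 1609.344 = 49648.262 m. Combine: 1.812e-05 J / 49648.262 m = 3.6496746e-10 N. 1 dyne = 1e-05 N, so 3.6496746e-10 N = 3.6496746e-10 / 1e-05 = 3.6496746e-05 dyne ≈ 3.65e-05 dyne (4 s.f.). Final answer: 3.65e-05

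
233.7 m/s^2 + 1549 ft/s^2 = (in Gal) 7.058e+04. Check: 233.7 m/s^2 is already in m/s^2. 1 ft/s^2 = 0.3048 m/s^2, so 1549 ft/s^2 = 1549 * 0.3048 = 472.1352 m/s^2. Sum: 233.7 + 472.1352 = 705.8352 m/s^2. 1 Gal = 0.01 m/s^2, so 705.8352 m/s^2 = 705.8352 / 0.01 = 70583.52 Gal ≈ 7.058e+04 Gal (4 s.f.).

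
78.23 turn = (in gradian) 3.129e+04. Check: 1 turn = 6.2831853 rad, so 78.23 turn = 78.23 * 6.2831853 = 491.53359 rad. 1 gradian = 0.015707963 rad, so 491.53359 rad = 491.53359 / 0.015707963 = 31292 gradian ≈ 3.129e+04 gradian (4 s.f.).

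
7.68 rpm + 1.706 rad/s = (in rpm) 23.97. Check: 1 rpm = 0.10471976 rad/s, so 7.68 rpm = 7.68 * 0.10471976 = 0.80424772 rad/s. 1.706 rad/s is already in rad/s. Sum: 0.80424772 + 1.706 = 2.5102477 rad/s. 1 rpm = 0.10471976 rad/s, so 2.5102477 rad/s = 2.5102477 / 0.10471976 = 23.9711 rpm ≈ 23.97 rpm (4 s.f.).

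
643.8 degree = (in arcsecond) 1 degree = 0.017453293 rad, so 643.8 degree = 643.8 * 0.017453293 = 11.23643 rad. 1 arcsecond = 4.8481368e-06 rad, so 11.23643 rad = 11.23643 / 4.8481368e-06 = 2317680 arcsecond ≈ 2.318e+06 arcsecond (4 s.f.). Final answer: 2.318e+06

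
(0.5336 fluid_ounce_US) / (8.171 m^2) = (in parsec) 1 fluid_ounce_US = 2.957353e-05 m^3, so 0.5336 fluid_ounce_US = 0.5336 * 2.957353e-05 = 1.5780435e-05 m^3. 8.171 m^2 is already in m^2. Combine: 1.5780435e-05 m^3 / 8.171 m^2 = 1.9312735e-06 m. 1 parsec = 3.0856776e+16 m, so 1.9312735e-06 m = 1.9312735e-06 / 3.0856776e+16 = 6.258831e-23 parsec ≈ 6.259e-23 parsec (4 s.f.). Final answer: 6.259e-23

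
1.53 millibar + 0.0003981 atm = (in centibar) 0.1933. Check: 1 millibar = 100 Pa, so 1.53 millibar = 1.53 * 100 = 153 Pa. 1 atm = 101325 Pa, so 0.0003981 atm = 0.0003981 * 101325 = 40.337483 Pa. Sum: 153 + 40.337483 = 193.33748 Pa. 1 centibar = 1000 Pa, so 193.33748 Pa = 193.33748 / 1000 = 0.19333748 centibar ≈ 0.1933 centibar (4 s.f.).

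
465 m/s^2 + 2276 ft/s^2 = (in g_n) 465 m/s^2 is already in m/s^2. 1 ft/s^2 = 0.3048 m/s^2, so 2276 ft/s^2 = 2276 * 0.3048 = 693.7248 m/s^2. Sum: 465 + 693.7248 = 1158.7248 m/s^2. 1 g_n = 9.80665 m/s^2, so 1158.7248 m/s^2 = 1158.7248 / 9.80665 = 118.15705 g_n ≈ 118.2 g_n (4 s.f.). Final answer: 118.2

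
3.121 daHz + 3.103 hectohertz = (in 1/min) 1 daHz = 10 Hz, so 3.121 daHz = 3.121 * 10 = 31.21 Hz. 1 hectohertz = 100 Hz, so 3.103 hectohertz = 3.103 * 100 = 310.3 Hz. Sum: 31.21 + 310.3 = 341.51 Hz. 1 1/min = 0.016666667 Hz, so 341.51 Hz = 341.51 / 0.016666667 = 20490.6 1/min ≈ 2.049e+04 1/min (4 s.f.). Final answer: 2.049e+04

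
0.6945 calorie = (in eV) 1.814e+19. Check: 1 calorie = 4.184 J, so 0.6945 calorie = 0.6945 * 4.184 = 2.905788 J. 1 eV = 1.6021766e-19 J, so 2.905788 J = 2.905788 / 1.6021766e-19 = 1.8136502e+19 eV ≈ 1.814e+19 eV (4 s.f.).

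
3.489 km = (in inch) 1 km = 1000 m, so 3.489 km = 3.489 * 1000 = 3489 m. 1 inch = 0.0254 m, so 3489 m = 3489 / 0.0254 = 137362.2 inch ≈ 1.374e+05 inch (4 s.f.). Final answer: 1.374e+05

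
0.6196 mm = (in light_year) 6.549e-20. Check: 1 mm = 0.001 m, so 0.6196 mm = 0.6196 * 0.001 = 0.0006196 m. 1 light_year = 9.4607305e+15 m, so 0.0006196 m = 0.0006196 / 9.4607305e+15 = 6.5491772e-20 light_year ≈ 6.549e-20 light_year (4 s.f.).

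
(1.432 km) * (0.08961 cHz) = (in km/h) 4.62. Check: 1 km = 1000 m, so 1.432 km = 1.432 * 1000 = 1432 m. 1 cHz = 0.01 Hz, so 0.08961 cHz = 0.08961 * 0.01 = 0.0008961 Hz. Combine: 1432 m * 0.0008961 Hz = 1.2832152 m/s. 1 km/h = 0.27777778 m/s, so 1.2832152 m/s = 1.2832152 / 0.27777778 = 4.6195747 km/h ≈ 4.62 km/h (4 s.f.).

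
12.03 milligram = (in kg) 1 milligram = 1e-06 kg, so 12.03 milligram = 12.03 * 1e-06 = 1.203e-05 kg. Result: 1.203e-05 kg. Final answer: 1.203e-05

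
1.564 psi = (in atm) 0.1064. Check: 1 psi = 6894.7573 Pa, so 1.564 psi = 1.564 * 6894.7573 = 10783.4 Pa. 1 atm = 101325 Pa, so 10783.4 Pa = 10783.4 / 101325 = 0.10642389 atm ≈ 0.1064 atm (4 s.f.).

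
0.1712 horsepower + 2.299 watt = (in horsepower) 0.1743. Check: 1 horsepower = 745.69987 W, so 0.1712 horsepower = 0.1712 * 745.69987 = 127.66382 W. 2.299 watt = 2.299 W. Sum: 127.66382 + 2.299 = 129.96282 W. 1 horsepower = 745.69987 W, so 129.96282 W = 129.96282 / 745.69987 = 0.17428301 horsepower ≈ 0.1743 horsepower (4 s.f.).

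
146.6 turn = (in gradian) 5.864e+04. Check: 1 turn = 6.2831853 rad, so 146.6 turn = 146.6 * 6.2831853 = 921.11497 rad. 1 gradian = 0.015707963 rad, so 921.11497 rad = 921.11497 / 0.015707963 = 58640 gradian ≈ 5.864e+04 gradian (4 s.f.).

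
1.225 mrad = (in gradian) 0.07799. Check: 1 mrad = 0.001 rad, so 1.225 mrad = 1.225 * 0.001 = 0.001225 rad. 1 gradian = 0.015707963 rad, so 0.001225 rad = 0.001225 / 0.015707963 = 0.077985922 gradian ≈ 0.07799 gradian (4 s.f.).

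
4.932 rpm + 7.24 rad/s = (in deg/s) 444.4. Check: 1 rpm = 0.10471976 rad/s, so 4.932 rpm = 4.932 * 0.10471976 = 0.51647783 rad/s. 7.24 rad/s is already in rad/s. Sum: 0.51647783 + 7.24 = 7.7564778 rad/s. 1 deg/s = 0.017453293 rad/s, so 7.7564778 rad/s = 7.7564778 / 0.017453293 = 444.41344 deg/s ≈ 444.4 deg/s (4 s.f.).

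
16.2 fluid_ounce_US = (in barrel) 0.003013. Check: 1 fluid_ounce_US = 2.957353e-05 m^3, so 16.2 fluid_ounce_US = 16.2 * 2.957353e-05 = 0.00047909118 m^3. 1 barrel = 0.15898729 m^3, so 0.00047909118 m^3 = 0.00047909118 / 0.15898729 = 0.0030133929 barrel ≈ 0.003013 barrel (4 s.f.).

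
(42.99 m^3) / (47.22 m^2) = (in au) 6.086e-12. Check: 42.99 m^3 is already in m^3. 47.22 m^2 is already in m^2. Combine: 42.99 m^3 / 47.22 m^2 = 0.91041931 m. 1 au = 1.4959787e+11 m, so 0.91041931 m = 0.91041931 / 1.4959787e+11 = 6.0857772e-12 au ≈ 6.086e-12 au (4 s.f.).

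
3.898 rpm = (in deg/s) 23.39. Check: 1 rpm = 0.10471976 rad/s, so 3.898 rpm = 3.898 * 0.10471976 = 0.40819761 rad/s. 1 deg/s = 0.017453293 rad/s, so 0.40819761 rad/s = 0.40819761 / 0.017453293 = 23.388 deg/s ≈ 23.39 deg/s (4 s.f.).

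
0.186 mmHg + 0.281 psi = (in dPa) 1 mmHg = 133.32237 Pa, so 0.186 mmHg = 0.186 * 133.32237 = 24.797961 Pa. 1 psi = 6894.7573 Pa, so 0.281 psi = 0.281 * 6894.7573 = 1937.4268 Pa. Sum: 24.797961 + 1937.4268 = 1962.2248 Pa. 1 dPa = 0.1 Pa, so 1962.2248 Pa = 1962.2248 / 0.1 = 19622.248 dPa ≈ 1.962e+04 dPa (4 s.f.). Final answer: 1.962e+04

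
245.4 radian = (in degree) 1.406e+04. Check: 245.4 radian = 245.4 rad. 1 degree = 0.017453293 rad, so 245.4 rad = 245.4 / 0.017453293 = 14060.384 degree ≈ 1.406e+04 degree (4 s.f.).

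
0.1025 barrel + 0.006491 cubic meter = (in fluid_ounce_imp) 802. Check: 1 barrel = 0.15898729 m^3, so 0.1025 barrel = 0.1025 * 0.15898729 = 0.016296198 m^3. 0.006491 cubic meter = 0.006491 m^3. Sum: 0.016296198 + 0.006491 = 0.022787198 m^3. 1 fluid_ounce_imp = 2.8413063e-05 m^3, so 0.022787198 m^3 = 0.022787198 / 2.8413063e-05 = 801.99724 fluid_ounce_imp ≈ 802 fluid_ounce_imp (4 s.f.).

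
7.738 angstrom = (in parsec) 1 angstrom = 1e-10 m, so 7.738 angstrom = 7.738 * 1e-10 = 7.738e-10 m. 1 parsec = 3.0856776e+16 m, so 7.738e-10 m = 7.738e-10 / 3.0856776e+16 = 2.507715e-26 parsec ≈ 2.508e-26 parsec (4 s.f.). Final answer: 2.508e-26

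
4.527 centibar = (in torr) 33.96. Check: 1 centibar = 1000 Pa, so 4.527 centibar = 4.527 * 1000 = 4527 Pa. 1 torr = 133.32237 Pa, so 4527 Pa = 4527 / 133.32237 = 33.955292 torr ≈ 33.96 torr (4 s.f.).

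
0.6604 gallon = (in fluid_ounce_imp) 87.98. Check: 1 gallon = 0.0037854118 m^3, so 0.6604 gallon = 0.6604 * 0.0037854118 = 0.0024998859 m^3. 1 fluid_ounce_imp = 2.8413063e-05 m^3, so 0.0024998859 m^3 = 0.0024998859 / 2.8413063e-05 = 87.983685 fluid_ounce_imp ≈ 87.98 fluid_ounce_imp (4 s.f.).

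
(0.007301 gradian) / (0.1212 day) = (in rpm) 1 gradian = 0.015707963 rad, so 0.007301 gradian = 0.007301 * 0.015707963 = 0.00011468384 rad. 1 day = 86400 s, so 0.1212 day = 0.1212 * 86400 = 10471.68 s. Combine: 0.00011468384 rad / 10471.68 s = 1.0951809e-08 rad/s. 1 rpm = 0.10471976 rad/s, so 1.0951809e-08 rad/s = 1.0951809e-08 / 0.10471976 = 1.0458207e-07 rpm ≈ 1.046e-07 rpm (4 s.f.). Final answer: 1.046e-07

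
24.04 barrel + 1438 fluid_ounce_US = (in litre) 3865. Check: 1 barrel = 0.15898729 m^3, so 24.04 barrel = 24.04 * 0.15898729 = 3.8220546 m^3. 1 fluid_ounce_US = 2.957353e-05 m^3, so 1438 fluid_ounce_US = 1438 * 2.957353e-05 = 0.042526736 m^3. Sum: 3.8220546 + 0.042526736 = 3.8645813 m^3. 1 litre = 0.001 m^3, so 3.8645813 m^3 = 3.8645813 / 0.001 = 3864.5813 litre ≈ 3865 litre (4 s.f.).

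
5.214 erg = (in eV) 1 erg = 1e-07 J, so 5.214 erg = 5.214 * 1e-07 = 5.214e-07 J. 1 eV = 1.6021766e-19 J, so 5.214e-07 J = 5.214e-07 / 1.6021766e-19 = 3.2543228e+12 eV ≈ 3.254e+12 eV (4 s.f.). Final answer: 3.254e+12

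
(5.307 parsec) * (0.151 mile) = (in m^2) 3.979e+19. Check: 1 parsec = 3.0856776e+16 m, so 5.307 parsec = 5.307 * 3.0856776e+16 = 1.6375691e+17 m. 1 mile = 1609.344 m, so 0.151 mile = 0.151 * 1609.344 = 243.01094 m. Combine: 1.6375691e+17 m * 243.01094 m = 3.9794721e+19 m^2. Result: 3.9794721e+19 m^2 ≈ 3.979e+19 m^2 (4 s.f.).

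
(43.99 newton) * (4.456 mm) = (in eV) 43.99 newton = 43.99 N. 1 mm = 0.001 m, so 4.456 mm = 4.456 * 0.001 = 0.004456 m. Combine: 43.99 N * 0.004456 m = 0.19601944 J. 1 eV = 1.6021766e-19 J, so 0.19601944 J = 0.19601944 / 1.6021766e-19 = 1.2234571e+18 eV ≈ 1.223e+18 eV (4 s.f.). Final answer: 1.223e+18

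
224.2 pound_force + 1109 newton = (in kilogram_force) 214.8. Check: 1 pound_force = 4.4482216 N, so 224.2 pound_force = 224.2 * 4.4482216 = 997.29129 N. 1109 newton = 1109 N. Sum: 997.29129 + 1109 = 2106.2913 N. 1 kilogram_force = 9.80665 N, so 2106.2913 N = 2106.2913 / 9.80665 = 214.78194 kilogram_force ≈ 214.8 kilogram_force (4 s.f.).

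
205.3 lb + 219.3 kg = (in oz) 1.102e+04. Check: 1 lb = 0.45359237 kg, so 205.3 lb = 205.3 * 0.45359237 = 93.122514 kg. 219.3 kg is already in kg. Sum: 93.122514 + 219.3 = 312.42251 kg. 1 oz = 0.028349523 kg, so 312.42251 kg = 312.42251 / 0.028349523 = 11020.38 oz ≈ 1.102e+04 oz (4 s.f.).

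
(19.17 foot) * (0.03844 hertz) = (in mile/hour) 1 foot = 0.3048 m, so 19.17 foot = 19.17 * 0.3048 = 5.843016 m. 0.03844 hertz = 0.03844 Hz. Combine: 5.843016 m * 0.03844 Hz = 0.22460554 m/s. 1 mile/hour = 0.44704 m/s, so 0.22460554 m/s = 0.22460554 / 0.44704 = 0.50242827 mile/hour ≈ 0.5024 mile/hour (4 s.f.). Final answer: 0.5024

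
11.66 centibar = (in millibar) 116.6. Check: 1 centibar = 1000 Pa, so 11.66 centibar = 11.66 * 1000 = 11660 Pa. 1 millibar = 100 Pa, so 11660 Pa = 11660 / 100 = 116.6 millibar.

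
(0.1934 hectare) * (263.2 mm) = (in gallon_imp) 1 hectare = 10000 m^2, so 0.1934 hectare = 0.1934 * 10000 = 1934 m^2. 1 mm = 0.001 m, so 263.2 mm = 263.2 * 0.001 = 0.2632 m. Combine: 1934 m^2 * 0.2632 m = 509.0288 m^3. 1 gallon_imp = 0.00454609 m^3, so 509.0288 m^3 = 509.0288 / 0.00454609 = 111970.68 gallon_imp ≈ 1.12e+05 gallon_imp (4 s.f.). Final answer: 1.12e+05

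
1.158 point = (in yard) 0.0004468. Check: 1 point = 0.00035277778 m, so 1.158 point = 1.158 * 0.00035277778 = 0.00040851667 m. 1 yard = 0.9144 m, so 0.00040851667 m = 0.00040851667 / 0.9144 = 0.00044675926 yard ≈ 0.0004468 yard (4 s.f.).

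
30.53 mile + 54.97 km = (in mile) 64.69. Check: 1 mile = 1609.344 m, so 30.53 mile = 30.53 * 1609.344 = 49133.272 m. 1 km = 1000 m, so 54.97 km = 54.97 * 1000 = 54970 m. Sum: 49133.272 + 54970 = 104103.27 m. 1 mile = 1609.344 m, so 104103.27 m = 104103.27 / 1609.344 = 64.686774 mile ≈ 64.69 mile (4 s.f.).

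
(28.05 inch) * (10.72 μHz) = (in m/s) 7.638e-06. Check: 1 inch = 0.0254 m, so 28.05 inch = 28.05 * 0.0254 = 0.71247 m. 1 μHz = 1e-06 Hz, so 10.72 μHz = 10.72 * 1e-06 = 1.072e-05 Hz. Combine: 0.71247 m * 1.072e-05 Hz = 7.6376784e-06 m/s. Result: 7.6376784e-06 m/s ≈ 7.638e-06 m/s (4 s.f.).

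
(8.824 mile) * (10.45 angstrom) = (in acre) 1 mile = 1609.344 m, so 8.824 mile = 8.824 * 1609.344 = 14200.851 m. 1 angstrom = 1e-10 m, so 10.45 angstrom = 10.45 * 1e-10 = 1.045e-09 m. Combine: 14200.851 m * 1.045e-09 m = 1.483989e-05 m^2. 1 acre = 4046.8564 m^2, so 1.483989e-05 m^2 = 1.483989e-05 / 4046.8564 = 3.6670166e-09 acre ≈ 3.667e-09 acre (4 s.f.). Final answer: 3.667e-09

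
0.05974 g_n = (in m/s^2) 1 g_n = 9.80665 m/s^2, so 0.05974 g_n = 0.05974 * 9.80665 = 0.58584927 m/s^2. Result: 0.58584927 m/s^2 ≈ 0.5858 m/s^2 (4 s.f.). Final answer: 0.5858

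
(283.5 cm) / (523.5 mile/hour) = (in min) 1 cm = 0.01 m, so 283.5 cm = 283.5 * 0.01 = 2.835 m. 1 mile/hour = 0.44704 m/s, so 523.5 mile/hour = 523.5 * 0.44704 = 234.02544 m/s. Combine: 2.835 m / 234.02544 m/s = 0.012114068 s. 1 min = 60 s, so 0.012114068 s = 0.012114068 / 60 = 0.00020190113 min ≈ 0.0002019 min (4 s.f.). Final answer: 0.0002019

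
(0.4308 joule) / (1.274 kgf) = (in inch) 0.4308 joule = 0.4308 J. 1 kgf = 9.80665 N, so 1.274 kgf = 1.274 * 9.80665 = 12.493672 N. Combine: 0.4308 J / 12.493672 N = 0.034481456 m. 1 inch = 0.0254 m, so 0.034481456 m = 0.034481456 / 0.0254 = 1.3575376 inch ≈ 1.358 inch (4 s.f.). Final answer: 1.358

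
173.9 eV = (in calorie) 1 eV = 1.6021766e-19 J, so 173.9 eV = 173.9 * 1.6021766e-19 = 2.7861852e-17 J. 1 calorie = 4.184 J, so 2.7861852e-17 J = 2.7861852e-17 / 4.184 = 6.6591424e-18 calorie ≈ 6.659e-18 calorie (4 s.f.). Final answer: 6.659e-18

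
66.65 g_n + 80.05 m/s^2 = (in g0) 1 g_n = 9.80665 m/s^2, so 66.65 g_n = 66.65 * 9.80665 = 653.61322 m/s^2. 80.05 m/s^2 is already in m/s^2. Sum: 653.61322 + 80.05 = 733.66322 m/s^2. 1 g0 = 9.80665 m/s^2, so 733.66322 m/s^2 = 733.66322 / 9.80665 = 74.812828 g0 ≈ 74.81 g0 (4 s.f.). Final answer: 74.81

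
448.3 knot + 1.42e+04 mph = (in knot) 1 knot = 0.51444444 m/s, so 448.3 knot = 448.3 * 0.51444444 = 230.62544 m/s. 1 mph = 0.44704 m/s, so 1.42e+04 mph = 1.42e+04 * 0.44704 = 6347.968 m/s. Sum: 230.62544 + 6347.968 = 6578.5934 m/s. 1 knot = 0.51444444 m/s, so 6578.5934 m/s = 6578.5934 / 0.51444444 = 12787.763 knot ≈ 1.279e+04 knot (4 s.f.). Final answer: 1.279e+04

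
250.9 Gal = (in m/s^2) 1 Gal = 0.01 m/s^2, so 250.9 Gal = 250.9 * 0.01 = 2.509 m/s^2. Result: 2.509 m/s^2. Final answer: 2.509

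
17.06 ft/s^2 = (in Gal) 520. Check: 1 ft/s^2 = 0.3048 m/s^2, so 17.06 ft/s^2 = 17.06 * 0.3048 = 5.199888 m/s^2. 1 Gal = 0.01 m/s^2, so 5.199888 m/s^2 = 5.199888 / 0.01 = 519.9888 Gal ≈ 520 Gal (4 s.f.).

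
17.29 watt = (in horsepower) 0.02319. Check: 17.29 watt = 17.29 W. 1 horsepower = 745.69987 W, so 17.29 W = 17.29 / 745.69987 = 0.023186272 horsepower ≈ 0.02319 horsepower (4 s.f.).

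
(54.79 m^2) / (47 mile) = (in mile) 54.79 m^2 is already in m^2. 1 mile = 1609.344 m, so 47 mile = 47 * 1609.344 = 75639.168 m. Combine: 54.79 m^2 / 75639.168 m = 0.00072436016 m. 1 mile = 1609.344 m, so 0.00072436016 m = 0.00072436016 / 1609.344 = 4.5009654e-07 mile ≈ 4.501e-07 mile (4 s.f.). Final answer: 4.501e-07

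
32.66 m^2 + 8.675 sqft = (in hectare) 0.003347. Check: 32.66 m^2 is already in m^2. 1 sqft = 0.09290304 m^2, so 8.675 sqft = 8.675 * 0.09290304 = 0.80593387 m^2. Sum: 32.66 + 0.80593387 = 33.465934 m^2. 1 hectare = 10000 m^2, so 33.465934 m^2 = 33.465934 / 10000 = 0.0033465934 hectare ≈ 0.003347 hectare (4 s.f.).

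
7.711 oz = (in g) 218.6. Check: 1 oz = 0.028349523 kg, so 7.711 oz = 7.711 * 0.028349523 = 0.21860317 kg. 1 g = 0.001 kg, so 0.21860317 kg = 0.21860317 / 0.001 = 218.60317 g ≈ 218.6 g (4 s.f.).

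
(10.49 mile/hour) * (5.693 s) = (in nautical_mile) 1 mile/hour = 0.44704 m/s, so 10.49 mile/hour = 10.49 * 0.44704 = 4.6894496 m/s. 5.693 s is already in s. Combine: 4.6894496 m/s * 5.693 s = 26.697037 m. 1 nautical_mile = 1852 m, so 26.697037 m = 26.697037 / 1852 = 0.014415247 nautical_mile ≈ 0.01442 nautical_mile (4 s.f.). Final answer: 0.01442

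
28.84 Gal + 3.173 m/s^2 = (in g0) 0.353. Check: 1 Gal = 0.01 m/s^2, so 28.84 Gal = 28.84 * 0.01 = 0.2884 m/s^2. 3.173 m/s^2 is already in m/s^2. Sum: 0.2884 + 3.173 = 3.4614 m/s^2. 1 g0 = 9.80665 m/s^2, so 3.4614 m/s^2 = 3.4614 / 9.80665 = 0.35296457 g0 ≈ 0.353 g0 (4 s.f.).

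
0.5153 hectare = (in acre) 1.273. Check: 1 hectare = 10000 m^2, so 0.5153 hectare = 0.5153 * 10000 = 5153 m^2. 1 acre = 4046.8564 m^2, so 5153 m^2 = 5153 / 4046.8564 = 1.273334 acre ≈ 1.273 acre (4 s.f.).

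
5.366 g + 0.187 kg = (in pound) 1 g = 0.001 kg, so 5.366 g = 5.366 * 0.001 = 0.005366 kg. 0.187 kg is already in kg. Sum: 0.005366 + 0.187 = 0.192366 kg. 1 pound = 0.45359237 kg, so 0.192366 kg = 0.192366 / 0.45359237 = 0.42409444 pound ≈ 0.4241 pound (4 s.f.). Final answer: 0.4241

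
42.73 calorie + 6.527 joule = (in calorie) 1 calorie = 4.184 J, so 42.73 calorie = 42.73 * 4.184 = 178.78232 J. 6.527 joule = 6.527 J. Sum: 178.78232 + 6.527 = 185.30932 J. 1 calorie = 4.184 J, so 185.30932 J = 185.30932 / 4.184 = 44.28999 calorie ≈ 44.29 calorie (4 s.f.). Final answer: 44.29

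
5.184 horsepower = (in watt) 3866. Check: 1 horsepower = 745.69987 W, so 5.184 horsepower = 5.184 * 745.69987 = 3865.7081 W. 3865.7081 W = 3865.7081 watt ≈ 3866 watt (4 s.f.).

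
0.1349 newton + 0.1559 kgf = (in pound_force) 0.1349 newton = 0.1349 N. 1 kgf = 9.80665 N, so 0.1559 kgf = 0.1559 * 9.80665 = 1.5288567 N. Sum: 0.1349 + 1.5288567 = 1.6637567 N. 1 pound_force = 4.4482216 N, so 1.6637567 N = 1.6637567 / 4.4482216 = 0.37402739 pound_force ≈ 0.374 pound_force (4 s.f.). Final answer: 0.374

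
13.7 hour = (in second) 1 hour = 3600 s, so 13.7 hour = 13.7 * 3600 = 49320 s. 49320 s = 49320 second ≈ 4.932e+04 second (4 s.f.). Final answer: 4.932e+04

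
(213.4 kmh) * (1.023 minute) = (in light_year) 3.846e-13. Check: 1 kmh = 0.27777778 m/s, so 213.4 kmh = 213.4 * 0.27777778 = 59.277778 m/s. 1 minute = 60 s, so 1.023 minute = 1.023 * 60 = 61.38 s. Combine: 59.277778 m/s * 61.38 s = 3638.47 m. 1 light_year = 9.4607305e+15 m, so 3638.47 m = 3638.47 / 9.4607305e+15 = 3.8458658e-13 light_year ≈ 3.846e-13 light_year (4 s.f.).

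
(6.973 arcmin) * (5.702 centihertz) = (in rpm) 1 arcmin = 0.00029088821 rad, so 6.973 arcmin = 6.973 * 0.00029088821 = 0.0020283635 rad. 1 centihertz = 0.01 Hz, so 5.702 centihertz = 5.702 * 0.01 = 0.05702 Hz. Combine: 0.0020283635 rad * 0.05702 Hz = 0.00011565729 rad/s. 1 rpm = 0.10471976 rad/s, so 0.00011565729 rad/s = 0.00011565729 / 0.10471976 = 0.0011044457 rpm ≈ 0.001104 rpm (4 s.f.). Final answer: 0.001104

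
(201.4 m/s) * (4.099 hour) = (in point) 201.4 m/s is already in m/s. 1 hour = 3600 s, so 4.099 hour = 4.099 * 3600 = 14756.4 s. Combine: 201.4 m/s * 14756.4 s = 2971939 m. 1 point = 0.00035277778 m, so 2971939 m = 2971939 / 0.00035277778 = 8.4243939e+09 point ≈ 8.424e+09 point (4 s.f.). Final answer: 8.424e+09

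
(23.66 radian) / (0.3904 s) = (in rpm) 578.7. Check: 23.66 radian = 23.66 rad. 0.3904 s is already in s. Combine: 23.66 rad / 0.3904 s = 60.604508 rad/s. 1 rpm = 0.10471976 rad/s, so 60.604508 rad/s = 60.604508 / 0.10471976 = 578.73042 rpm ≈ 578.7 rpm (4 s.f.).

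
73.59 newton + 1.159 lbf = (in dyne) 73.59 newton = 73.59 N. 1 lbf = 4.4482216 N, so 1.159 lbf = 1.159 * 4.4482216 = 5.1554889 N. Sum: 73.59 + 5.1554889 = 78.745489 N. 1 dyne = 1e-05 N, so 78.745489 N = 78.745489 / 1e-05 = 7874548.9 dyne ≈ 7.875e+06 dyne (4 s.f.). Final answer: 7.875e+06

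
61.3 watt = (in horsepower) 61.3 watt = 61.3 W. 1 horsepower = 745.69987 W, so 61.3 W = 61.3 / 745.69987 = 0.082204654 horsepower ≈ 0.0822 horsepower (4 s.f.). Final answer: 0.0822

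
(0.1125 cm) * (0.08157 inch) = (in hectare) 1 cm = 0.01 m, so 0.1125 cm = 0.1125 * 0.01 = 0.001125 m. 1 inch = 0.0254 m, so 0.08157 inch = 0.08157 * 0.0254 = 0.002071878 m. Combine: 0.001125 m * 0.002071878 m = 2.3308628e-06 m^2. 1 hectare = 10000 m^2, so 2.3308628e-06 m^2 = 2.3308628e-06 / 10000 = 2.3308628e-10 hectare ≈ 2.331e-10 hectare (4 s.f.). Final answer: 2.331e-10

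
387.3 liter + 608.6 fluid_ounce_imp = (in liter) 404.6. Check: 1 liter = 0.001 m^3, so 387.3 liter = 387.3 * 0.001 = 0.3873 m^3. 1 fluid_ounce_imp = 2.8413063e-05 m^3, so 608.6 fluid_ounce_imp = 608.6 * 2.8413063e-05 = 0.01729219 m^3. Sum: 0.3873 + 0.01729219 = 0.40459219 m^3. 1 liter = 0.001 m^3, so 0.40459219 m^3 = 0.40459219 / 0.001 = 404.59219 liter ≈ 404.6 liter (4 s.f.).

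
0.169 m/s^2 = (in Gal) 16.9. Check: 1 Gal = 0.01 m/s^2, so 0.169 m/s^2 = 0.169 / 0.01 = 16.9 Gal.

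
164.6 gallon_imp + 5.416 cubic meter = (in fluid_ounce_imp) 2.17e+05. Check: 1 gallon_imp = 0.00454609 m^3, so 164.6 gallon_imp = 164.6 * 0.00454609 = 0.74828641 m^3. 5.416 cubic meter = 5.416 m^3. Sum: 0.74828641 + 5.416 = 6.1642864 m^3. 1 fluid_ounce_imp = 2.8413063e-05 m^3, so 6.1642864 m^3 = 6.1642864 / 2.8413063e-05 = 216952.55 fluid_ounce_imp ≈ 2.17e+05 fluid_ounce_imp (4 s.f.).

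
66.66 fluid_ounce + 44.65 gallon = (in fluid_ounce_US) 1 fluid_ounce = 2.957353e-05 m^3, so 66.66 fluid_ounce = 66.66 * 2.957353e-05 = 0.0019713715 m^3. 1 gallon = 0.0037854118 m^3, so 44.65 gallon = 44.65 * 0.0037854118 = 0.16901864 m^3. Sum: 0.0019713715 + 0.16901864 = 0.17099001 m^3. 1 fluid_ounce_US = 2.957353e-05 m^3, so 0.17099001 m^3 = 0.17099001 / 2.957353e-05 = 5781.86 fluid_ounce_US ≈ 5782 fluid_ounce_US (4 s.f.). Final answer: 5782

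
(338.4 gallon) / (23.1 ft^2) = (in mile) 0.0003709. Check: 1 gallon = 0.0037854118 m^3, so 338.4 gallon = 338.4 * 0.0037854118 = 1.2809833 m^3. 1 ft^2 = 0.09290304 m^2, so 23.1 ft^2 = 23.1 * 0.09290304 = 2.1460602 m^2. Combine: 1.2809833 m^3 / 2.1460602 m^2 = 0.5969 m. 1 mile = 1609.344 m, so 0.5969 m = 0.5969 / 1609.344 = 0.00037089646 mile ≈ 0.0003709 mile (4 s.f.).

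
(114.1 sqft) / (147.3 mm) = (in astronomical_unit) 4.81e-10. Check: 1 sqft = 0.09290304 m^2, so 114.1 sqft = 114.1 * 0.09290304 = 10.600237 m^2. 1 mm = 0.001 m, so 147.3 mm = 147.3 * 0.001 = 0.1473 m. Combine: 10.600237 m^2 / 0.1473 m = 71.96359 m. 1 astronomical_unit = 1.4959787e+11 m, so 71.96359 m = 71.96359 / 1.4959787e+11 = 4.8104689e-10 astronomical_unit ≈ 4.81e-10 astronomical_unit (4 s.f.).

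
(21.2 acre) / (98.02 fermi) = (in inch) 1 acre = 4046.8564 m^2, so 21.2 acre = 21.2 * 4046.8564 = 85793.356 m^2. 1 fermi = 1e-15 m, so 98.02 fermi = 98.02 * 1e-15 = 9.802e-14 m. Combine: 85793.356 m^2 / 9.802e-14 m = 8.7526378e+17 m. 1 inch = 0.0254 m, so 8.7526378e+17 m = 8.7526378e+17 / 0.0254 = 3.4459204e+19 inch ≈ 3.446e+19 inch (4 s.f.). Final answer: 3.446e+19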